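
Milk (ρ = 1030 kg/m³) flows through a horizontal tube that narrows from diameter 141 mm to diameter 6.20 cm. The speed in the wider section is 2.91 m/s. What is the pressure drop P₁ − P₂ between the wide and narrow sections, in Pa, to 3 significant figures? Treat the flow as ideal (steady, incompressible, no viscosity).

Mass conservation (A₁v₁ = A₂v₂) gives v₂ = 2.91 × 156/30.2 = 15.1 m/s.
Along the horizontal streamline, P + ½ρv² is constant.
P₁ − P₂ = ½·1030·(15.1² − 2.91²) = ½·1030·218 = 112000 Pa.

ΔP = 112000 Pa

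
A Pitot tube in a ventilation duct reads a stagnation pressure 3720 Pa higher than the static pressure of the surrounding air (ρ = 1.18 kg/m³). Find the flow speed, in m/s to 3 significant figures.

At the stagnation point the flow is brought to rest, so Bernoulli gives P_stag − P_static = ½ρv².
v = √(2ΔP/ρ) = √(2·3720/1.18) = 79.4 m/s.

79.4 m/s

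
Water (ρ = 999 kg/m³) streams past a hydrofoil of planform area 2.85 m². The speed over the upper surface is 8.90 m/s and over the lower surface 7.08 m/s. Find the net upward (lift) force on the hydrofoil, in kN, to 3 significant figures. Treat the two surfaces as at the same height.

F ≈ 41.4 kN

The faster flow above has the lower pressure; Bernoulli (same height) gives ΔP = ½ρ(v_up² − v_low²).
ΔP = ½·999·(8.90² − 7.08²) = 14500 Pa.
Lift = ΔP · A = 14500 × 2.85 = 41400 N.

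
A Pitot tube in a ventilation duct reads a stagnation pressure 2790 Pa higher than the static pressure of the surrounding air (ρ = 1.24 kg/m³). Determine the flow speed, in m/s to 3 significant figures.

Bernoulli between the free stream and the stagnation point: ½ρv² = P_stag − P_static.
v = √(2ΔP/ρ) = √(2·2790/1.24) = 67.1 m/s.

v ≈ 67.1 m/s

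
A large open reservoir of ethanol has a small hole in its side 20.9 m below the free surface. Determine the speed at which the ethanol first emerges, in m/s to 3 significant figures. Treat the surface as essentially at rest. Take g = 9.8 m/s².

v = 20.2 m/s

Bernoulli from surface to hole (P equal, v_surface ≈ 0): v = √(2gh) = √(2×9.8×20.9) = 20.2 m/s.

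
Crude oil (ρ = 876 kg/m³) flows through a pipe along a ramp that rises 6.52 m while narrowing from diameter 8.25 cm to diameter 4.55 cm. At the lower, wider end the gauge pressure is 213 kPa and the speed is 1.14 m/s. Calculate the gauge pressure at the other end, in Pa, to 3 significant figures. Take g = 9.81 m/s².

P₂ ≈ 151000 Pa

Continuity gives A₁v₁ = A₂v₂, so v₂ = (53.5 cm²)/(16.3 cm²) × 1.14 m/s = 3.75 m/s.
Applying Bernoulli between the two ends and solving for P₂: P₂ = P₁ + ½ρ(v₁² − v₂²) − ρgΔh.
P₂ = 213000 + ½·876·(1.14² − 3.75²) − 876·9.81·(+6.52) = 213000 + (-5580) − (56000) = 151000 Pa.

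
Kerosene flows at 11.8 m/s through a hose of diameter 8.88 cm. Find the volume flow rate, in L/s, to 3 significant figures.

Q = A·v = 0.00619 m² × 11.8 m/s = 0.0731 m³/s.
Converting: 0.0731 m³/s × 1000 = 73.1 L/s.

73.1 L/s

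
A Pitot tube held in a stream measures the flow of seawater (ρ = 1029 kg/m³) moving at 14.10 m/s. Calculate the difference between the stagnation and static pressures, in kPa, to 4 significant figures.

ΔP = 102.3 kPa

At the stagnation point the flow is brought to rest, so Bernoulli gives P_stag − P_static = ½ρv².
ΔP = ½·1029·14.10² = 102300 Pa.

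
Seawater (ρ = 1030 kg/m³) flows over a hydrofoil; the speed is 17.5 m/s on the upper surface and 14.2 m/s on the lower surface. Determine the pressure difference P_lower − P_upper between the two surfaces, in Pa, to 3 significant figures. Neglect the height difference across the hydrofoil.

ΔP = 53900 Pa

Bernoulli (same height): P_lower − P_upper = ½ρ(v_upper² − v_lower²).
ΔP = ½·1030·(17.5² − 14.2²) = 53900 Pa.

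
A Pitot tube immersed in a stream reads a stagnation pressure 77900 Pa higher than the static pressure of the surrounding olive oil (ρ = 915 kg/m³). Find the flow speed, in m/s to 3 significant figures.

v ≈ 13.0 m/s

Bernoulli between the free stream and the stagnation point: ½ρv² = P_stag − P_static.
v = √(2ΔP/ρ) = √(2·77900/915) = 13.0 m/s.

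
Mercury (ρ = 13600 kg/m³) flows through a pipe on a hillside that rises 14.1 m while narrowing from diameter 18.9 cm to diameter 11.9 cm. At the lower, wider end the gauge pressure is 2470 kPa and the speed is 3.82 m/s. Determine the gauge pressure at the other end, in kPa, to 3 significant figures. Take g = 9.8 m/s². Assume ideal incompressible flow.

P₂ ≈ 58.6 kPa

The volume flow rate is constant, so v₂ = (A₁/A₂)v₁ = (281/111)·3.82 = 9.64 m/s.
Applying Bernoulli between the two ends and solving for P₂: P₂ = P₁ + ½ρ(v₁² − v₂²) − ρgΔh.
P₂ = 2470000 + ½·13600·(3.82² − 9.64²) − 13600·9.8·(+14.1) = 2470000 + (-532000) − (1880000) = 58600 Pa.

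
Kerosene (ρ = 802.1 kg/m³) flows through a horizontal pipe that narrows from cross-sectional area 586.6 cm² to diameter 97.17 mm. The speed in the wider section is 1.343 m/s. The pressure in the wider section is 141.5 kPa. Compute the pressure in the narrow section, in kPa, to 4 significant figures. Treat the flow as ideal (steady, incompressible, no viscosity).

96.96 kPa

Continuity gives A₁v₁ = A₂v₂, so v₂ = (586.6 cm²)/(74.16 cm²) × 1.343 m/s = 10.62 m/s.
Along the horizontal streamline, P + ½ρv² is constant.
P₂ = P₁ − ½ρ(v₂² − v₁²) = 141500 − ½·802.1·(10.62² − 1.343²) = 141500 − 44540 = 96960 Pa.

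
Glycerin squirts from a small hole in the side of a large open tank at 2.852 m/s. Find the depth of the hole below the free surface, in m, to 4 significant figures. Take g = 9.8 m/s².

h ≈ 0.4150 m

Torricelli: v = √(2gh), so h = v²/(2g).
h = 2.852²/(2·9.8) = 8.134/19.60 = 0.4150 m.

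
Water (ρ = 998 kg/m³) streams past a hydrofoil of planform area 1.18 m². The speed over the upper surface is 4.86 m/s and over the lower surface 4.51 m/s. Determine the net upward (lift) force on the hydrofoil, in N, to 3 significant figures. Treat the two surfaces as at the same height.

From P + ½ρv² = const at equal height, P_low − P_up = ½ρ(v_up² − v_low²).
ΔP = ½·998·(4.86² − 4.51²) = 1640 Pa.
Lift = ΔP · A = 1640 × 1.18 = 1930 N.

1930 N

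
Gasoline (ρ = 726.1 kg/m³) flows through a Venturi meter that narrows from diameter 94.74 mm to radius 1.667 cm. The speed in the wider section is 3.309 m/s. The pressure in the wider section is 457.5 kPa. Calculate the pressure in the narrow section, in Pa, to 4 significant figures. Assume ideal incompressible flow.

By continuity, v₂ = v₁·A₁/A₂ = 3.309·(70.49/8.730) = 26.72 m/s.
With no height change, Bernoulli's equation is P₁ + ½ρv₁² = P₂ + ½ρv₂².
P₂ = P₁ − ½ρ(v₂² − v₁²) = 457500 − ½·726.1·(26.72² − 3.309²) = 457500 − 255200 = 202300 Pa.

P₂ = 202300 Pa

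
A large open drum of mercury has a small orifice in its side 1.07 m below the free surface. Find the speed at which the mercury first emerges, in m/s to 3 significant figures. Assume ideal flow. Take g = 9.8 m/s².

v ≈ 4.58 m/s

With the surface at rest and both surface and jet at atmospheric pressure, Bernoulli gives ρg h = ½ρv², so v = √(2gh) = √(2·9.8·1.07) = 4.58 m/s.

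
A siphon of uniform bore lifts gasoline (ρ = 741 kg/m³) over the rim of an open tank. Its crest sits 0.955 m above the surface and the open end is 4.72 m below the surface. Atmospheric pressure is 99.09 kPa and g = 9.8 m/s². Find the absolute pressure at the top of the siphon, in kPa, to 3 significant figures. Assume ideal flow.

The outlet speed comes from Torricelli: v = √(2g·4.72) = 9.62 m/s.
The bore is uniform, so the speed at the crest is the same v. Bernoulli surface→crest: P_atm = P_top + ½ρv² + ρg·h_top.
P_top = 99090 − ½·741·9.62² − 741·9.8·0.955 = 57900 Pa.

57.9 kPa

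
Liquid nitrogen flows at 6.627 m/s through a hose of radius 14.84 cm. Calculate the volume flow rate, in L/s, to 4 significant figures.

458.5 L/s

Q = A·v = 0.06919 m² × 6.627 m/s = 0.4585 m³/s.
Converting: 0.4585 m³/s × 1000 = 458.5 L/s.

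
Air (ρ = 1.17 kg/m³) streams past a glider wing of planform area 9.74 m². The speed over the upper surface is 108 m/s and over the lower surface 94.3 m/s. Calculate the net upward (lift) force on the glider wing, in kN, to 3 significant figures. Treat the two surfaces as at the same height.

With equal heights on the two surfaces, Bernoulli gives P_lower − P_upper = ½ρ(v_upper² − v_lower²).
ΔP = ½·1.17·(108² − 94.3²) = 1620 Pa.
Lift = ΔP · A = 1620 × 9.74 = 15800 N.

F ≈ 15.8 kN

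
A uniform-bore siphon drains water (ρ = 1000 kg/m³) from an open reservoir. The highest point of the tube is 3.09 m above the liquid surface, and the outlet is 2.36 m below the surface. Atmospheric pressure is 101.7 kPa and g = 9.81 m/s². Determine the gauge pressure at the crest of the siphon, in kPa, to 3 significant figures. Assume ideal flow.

-53.5 kPa

Bernoulli surface→outlet gives ½v² = g·h_out, so v = √(2·9.81·2.36) = 6.80 m/s.
The bore is uniform, so the speed at the crest is the same v. Bernoulli surface→crest: P_atm = P_top + ½ρv² + ρg·h_top.
P_top = 101700 − ½·1000·6.80² − 1000·9.81·3.09 = 48200 Pa. So P_gauge = P_top − P_atm = -53500 Pa.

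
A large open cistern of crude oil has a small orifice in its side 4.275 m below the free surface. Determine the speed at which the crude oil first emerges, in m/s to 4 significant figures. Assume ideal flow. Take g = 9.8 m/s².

With the surface at rest and both surface and jet at atmospheric pressure, Bernoulli gives ρg h = ½ρv², so v = √(2gh) = √(2·9.8·4.275) = 9.154 m/s.

v = 9.154 m/s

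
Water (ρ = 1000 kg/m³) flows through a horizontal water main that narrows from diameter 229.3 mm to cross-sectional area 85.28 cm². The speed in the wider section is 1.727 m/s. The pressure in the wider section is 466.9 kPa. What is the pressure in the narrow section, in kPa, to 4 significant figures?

P₂ ≈ 433.4 kPa

Continuity gives A₁v₁ = A₂v₂, so v₂ = (413.0 cm²)/(85.28 cm²) × 1.727 m/s = 8.363 m/s.
With no height change, Bernoulli's equation is P₁ + ½ρv₁² = P₂ + ½ρv₂².
P₂ = P₁ − ½ρ(v₂² − v₁²) = 466900 − ½·1000·(8.363² − 1.727²) = 466900 − 33480 = 433400 Pa.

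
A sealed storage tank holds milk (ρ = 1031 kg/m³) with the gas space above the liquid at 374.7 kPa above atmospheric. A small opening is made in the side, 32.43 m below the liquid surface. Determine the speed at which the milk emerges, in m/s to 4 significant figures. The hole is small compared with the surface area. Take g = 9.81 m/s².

Take point 1 at the surface (v₁ ≈ 0) and point 2 at the hole (at atmospheric pressure). Bernoulli: P₁ + ρg h = P_atm + ½ρv₂².
With P₁ − P_atm = 374700 Pa, v₂ = √(2gh + 2ΔP/ρ) = √(2·9.81·32.43 + 2·374700/1031) = 36.92 m/s.

36.92 m/s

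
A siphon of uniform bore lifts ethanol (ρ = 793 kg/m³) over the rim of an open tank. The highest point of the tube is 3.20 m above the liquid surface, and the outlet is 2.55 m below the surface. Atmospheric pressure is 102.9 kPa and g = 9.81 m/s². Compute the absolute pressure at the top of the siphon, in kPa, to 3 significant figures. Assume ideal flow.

From the surface to the outlet (both open to atmosphere, surface at rest): v = √(2g·h_out) = √(2·9.81·2.55) = 7.07 m/s.
With constant cross-section the crest speed equals v; applying Bernoulli from the surface up to the crest, P_top = P_atm − ½ρv² − ρg·h_top.
P_top = 102900 − ½·793·7.07² − 793·9.81·3.20 = 58200 Pa.

P_top ≈ 58.2 kPa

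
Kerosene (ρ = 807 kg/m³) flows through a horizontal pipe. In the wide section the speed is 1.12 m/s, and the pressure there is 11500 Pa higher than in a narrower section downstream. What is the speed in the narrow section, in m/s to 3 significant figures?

v₂ ≈ 5.45 m/s

With h₁ = h₂, rearranging Bernoulli gives v₂ = √(v₁² + 2ΔP/ρ).
v₂ = √(1.12² + 2·11500/807) = √(1.25 + 28.5) = 5.45 m/s.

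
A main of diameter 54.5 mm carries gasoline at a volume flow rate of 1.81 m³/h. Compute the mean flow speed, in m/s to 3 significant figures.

Q = 1.81 m³/h = 0.000503 m³/s.
v = Q/A = 0.000503 / 0.00233 = 0.216 m/s.

v = 0.216 m/s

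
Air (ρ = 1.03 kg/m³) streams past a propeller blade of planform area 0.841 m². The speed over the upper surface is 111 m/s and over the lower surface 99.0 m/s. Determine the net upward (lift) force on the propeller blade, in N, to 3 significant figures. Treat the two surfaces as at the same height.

With equal heights on the two surfaces, Bernoulli gives P_lower − P_upper = ½ρ(v_upper² − v_lower²).
ΔP = ½·1.03·(111² − 99.0²) = 1300 Pa.
Lift = ΔP · A = 1300 × 0.841 = 1090 N.

F ≈ 1090 N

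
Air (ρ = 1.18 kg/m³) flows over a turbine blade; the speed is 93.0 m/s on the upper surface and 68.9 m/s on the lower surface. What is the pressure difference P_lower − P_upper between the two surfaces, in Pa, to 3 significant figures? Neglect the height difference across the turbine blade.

2300 Pa

Bernoulli (same height): P_lower − P_upper = ½ρ(v_upper² − v_lower²).
ΔP = ½·1.18·(93.0² − 68.9²) = 2300 Pa.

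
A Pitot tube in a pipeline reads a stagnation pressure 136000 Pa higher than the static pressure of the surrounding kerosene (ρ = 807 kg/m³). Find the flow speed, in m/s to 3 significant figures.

18.4 m/s

At the stagnation point the flow is brought to rest, so Bernoulli gives P_stag − P_static = ½ρv².
v = √(2ΔP/ρ) = √(2·136000/807) = 18.4 m/s.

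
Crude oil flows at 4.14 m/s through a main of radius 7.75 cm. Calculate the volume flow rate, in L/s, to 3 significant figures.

Q ≈ 78.1 L/s

Q = A·v = 0.0189 m² × 4.14 m/s = 0.0781 m³/s.
Converting: 0.0781 m³/s × 1000 = 78.1 L/s.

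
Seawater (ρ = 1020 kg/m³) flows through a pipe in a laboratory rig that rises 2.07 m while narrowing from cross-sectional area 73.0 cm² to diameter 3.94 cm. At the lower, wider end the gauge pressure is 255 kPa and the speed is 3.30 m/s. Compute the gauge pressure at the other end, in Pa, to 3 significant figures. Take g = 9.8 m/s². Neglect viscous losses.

40800 Pa

Mass conservation (A₁v₁ = A₂v₂) gives v₂ = 3.30 × 73.0/12.2 = 19.8 m/s.
Energy conservation along the streamline gives P₂ = P₁ − ½ρ(v₂² − v₁²) − ρg(h₂ − h₁).
P₂ = 255000 + ½·1020·(3.30² − 19.8²) − 1020·9.8·(+2.07) = 255000 + (-194000) − (20700) = 40800 Pa.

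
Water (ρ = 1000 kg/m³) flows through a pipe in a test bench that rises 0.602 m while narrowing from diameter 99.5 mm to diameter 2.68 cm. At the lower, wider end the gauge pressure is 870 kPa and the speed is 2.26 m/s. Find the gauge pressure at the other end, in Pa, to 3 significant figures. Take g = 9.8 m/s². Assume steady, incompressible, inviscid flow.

The volume flow rate is constant, so v₂ = (A₁/A₂)v₁ = (77.8/5.64)·2.26 = 31.2 m/s.
Applying Bernoulli between the two ends and solving for P₂: P₂ = P₁ + ½ρ(v₁² − v₂²) − ρgΔh.
P₂ = 870000 + ½·1000·(2.26² − 31.2²) − 1000·9.8·(+0.602) = 870000 + (-483000) − (5900) = 381000 Pa.

P₂ ≈ 381000 Pa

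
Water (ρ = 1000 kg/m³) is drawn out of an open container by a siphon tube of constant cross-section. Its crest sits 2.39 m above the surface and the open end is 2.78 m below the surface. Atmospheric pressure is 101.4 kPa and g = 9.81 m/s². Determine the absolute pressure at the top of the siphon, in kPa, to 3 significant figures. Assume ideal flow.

The outlet speed comes from Torricelli: v = √(2g·2.78) = 7.39 m/s.
Continuity keeps v the same throughout the tube; from surface to crest, P_atm + 0 = P_top + ½ρv² + ρg·h_top.
P_top = 101400 − ½·1000·7.39² − 1000·9.81·2.39 = 50700 Pa.

P_top = 50.7 kPa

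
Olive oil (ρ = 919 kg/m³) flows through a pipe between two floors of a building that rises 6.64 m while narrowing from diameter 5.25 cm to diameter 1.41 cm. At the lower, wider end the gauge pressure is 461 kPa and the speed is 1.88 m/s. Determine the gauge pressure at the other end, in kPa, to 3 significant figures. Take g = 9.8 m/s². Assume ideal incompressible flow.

90.7 kPa

The volume flow rate is constant, so v₂ = (A₁/A₂)v₁ = (21.6/1.56)·1.88 = 26.1 m/s.
Energy conservation along the streamline gives P₂ = P₁ − ½ρ(v₂² − v₁²) − ρg(h₂ − h₁).
P₂ = 461000 + ½·919·(1.88² − 26.1²) − 919·9.8·(+6.64) = 461000 + (-311000) − (59800) = 90700 Pa.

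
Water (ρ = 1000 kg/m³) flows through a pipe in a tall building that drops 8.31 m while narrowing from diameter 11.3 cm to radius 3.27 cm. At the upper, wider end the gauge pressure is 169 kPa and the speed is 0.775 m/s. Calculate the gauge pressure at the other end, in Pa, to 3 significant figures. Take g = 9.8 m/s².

P₂ ≈ 248000 Pa

By continuity, v₂ = v₁·A₁/A₂ = 0.775·(100/33.6) = 2.31 m/s.
Bernoulli: P₁ + ½ρv₁² + ρg h₁ = P₂ + ½ρv₂² + ρg h₂, so P₂ = P₁ + ½ρ(v₁² − v₂²) − ρg(h₂ − h₁).
P₂ = 169000 + ½·1000·(0.775² − 2.31²) − 1000·9.8·(−8.31) = 169000 + (-2380) − (-81400) = 248000 Pa.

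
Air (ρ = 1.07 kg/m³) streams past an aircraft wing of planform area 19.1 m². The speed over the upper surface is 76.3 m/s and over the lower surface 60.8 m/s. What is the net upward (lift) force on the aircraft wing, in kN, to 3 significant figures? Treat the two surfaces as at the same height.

21.7 kN

From P + ½ρv² = const at equal height, P_low − P_up = ½ρ(v_up² − v_low²).
ΔP = ½·1.07·(76.3² − 60.8²) = 1140 Pa.
Lift = ΔP · A = 1140 × 19.1 = 21700 N.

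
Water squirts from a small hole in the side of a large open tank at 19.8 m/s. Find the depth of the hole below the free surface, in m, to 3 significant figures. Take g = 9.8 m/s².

h ≈ 20.0 m

Inverting v = √(2gh) gives h = v² / 2g.
h = 19.8²/(2·9.8) = 392/19.60 = 20.0 m.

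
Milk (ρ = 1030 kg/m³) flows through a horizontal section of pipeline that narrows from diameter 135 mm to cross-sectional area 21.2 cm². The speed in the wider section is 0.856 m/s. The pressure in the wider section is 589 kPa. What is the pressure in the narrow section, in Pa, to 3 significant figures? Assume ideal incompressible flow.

The volume flow rate is constant, so v₂ = (A₁/A₂)v₁ = (143/21.2)·0.856 = 5.78 m/s.
With no height change, Bernoulli's equation is P₁ + ½ρv₁² = P₂ + ½ρv₂².
P₂ = P₁ − ½ρ(v₂² − v₁²) = 589000 − ½·1030·(5.78² − 0.856²) = 589000 − 16800 = 572000 Pa.

P₂ = 572000 Pa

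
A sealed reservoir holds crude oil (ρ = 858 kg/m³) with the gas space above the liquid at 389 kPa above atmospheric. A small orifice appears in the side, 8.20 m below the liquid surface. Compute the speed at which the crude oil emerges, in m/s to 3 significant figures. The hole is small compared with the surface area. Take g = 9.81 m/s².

Take point 1 at the surface (v₁ ≈ 0) and point 2 at the hole (at atmospheric pressure). Bernoulli: P₁ + ρg h = P_atm + ½ρv₂².
With P₁ − P_atm = 389000 Pa, v₂ = √(2gh + 2ΔP/ρ) = √(2·9.81·8.20 + 2·389000/858) = 32.7 m/s.

v ≈ 32.7 m/s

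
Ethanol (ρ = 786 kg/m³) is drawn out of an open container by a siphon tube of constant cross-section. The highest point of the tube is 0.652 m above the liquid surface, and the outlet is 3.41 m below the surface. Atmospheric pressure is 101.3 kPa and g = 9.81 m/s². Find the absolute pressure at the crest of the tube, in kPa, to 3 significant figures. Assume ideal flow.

70.0 kPa

The outlet speed comes from Torricelli: v = √(2g·3.41) = 8.18 m/s.
Continuity keeps v the same throughout the tube; from surface to crest, P_atm + 0 = P_top + ½ρv² + ρg·h_top.
P_top = 101300 − ½·786·8.18² − 786·9.81·0.652 = 70000 Pa.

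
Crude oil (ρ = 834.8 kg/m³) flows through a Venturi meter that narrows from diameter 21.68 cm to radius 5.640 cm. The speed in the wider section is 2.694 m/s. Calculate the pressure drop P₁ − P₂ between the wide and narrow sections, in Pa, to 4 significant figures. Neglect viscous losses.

The volume flow rate is constant, so v₂ = (A₁/A₂)v₁ = (369.2/99.93)·2.694 = 9.952 m/s.
With no height change, Bernoulli's equation is P₁ + ½ρv₁² = P₂ + ½ρv₂².
P₁ − P₂ = ½·834.8·(9.952² − 2.694²) = ½·834.8·91.78 = 38310 Pa.

38310 Pa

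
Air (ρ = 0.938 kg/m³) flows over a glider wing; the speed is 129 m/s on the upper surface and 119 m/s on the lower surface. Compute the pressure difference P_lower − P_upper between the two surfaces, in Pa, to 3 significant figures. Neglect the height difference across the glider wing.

ΔP ≈ 1160 Pa

The pressure is lower where the speed is higher: ΔP = ½ρ(v_up² − v_low²).
ΔP = ½·0.938·(129² − 119²) = 1160 Pa.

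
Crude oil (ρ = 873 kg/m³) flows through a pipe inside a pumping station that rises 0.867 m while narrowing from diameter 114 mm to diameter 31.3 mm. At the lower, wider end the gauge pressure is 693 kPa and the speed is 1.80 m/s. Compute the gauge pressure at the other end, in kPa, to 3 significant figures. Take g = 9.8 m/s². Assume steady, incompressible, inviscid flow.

Mass conservation (A₁v₁ = A₂v₂) gives v₂ = 1.80 × 102/7.69 = 23.9 m/s.
Energy conservation along the streamline gives P₂ = P₁ − ½ρ(v₂² − v₁²) − ρg(h₂ − h₁).
P₂ = 693000 + ½·873·(1.80² − 23.9²) − 873·9.8·(+0.867) = 693000 + (-247000) − (7420) = 438000 Pa.

438 kPa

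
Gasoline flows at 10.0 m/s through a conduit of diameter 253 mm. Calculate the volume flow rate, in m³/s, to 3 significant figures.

Q = A·v = 0.0503 m² × 10.0 m/s = 0.503 m³/s.

Q ≈ 0.503 m³/s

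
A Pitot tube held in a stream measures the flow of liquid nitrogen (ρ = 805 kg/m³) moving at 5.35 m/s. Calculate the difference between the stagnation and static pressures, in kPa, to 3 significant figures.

The dynamic pressure equals the rise in static pressure at the stagnation point: ΔP = ½ρv².
ΔP = ½·805·5.35² = 11500 Pa.

ΔP ≈ 11.5 kPa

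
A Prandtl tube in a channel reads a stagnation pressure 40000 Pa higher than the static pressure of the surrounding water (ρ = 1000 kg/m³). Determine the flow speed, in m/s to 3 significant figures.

v = 8.94 m/s

The dynamic pressure equals the rise in static pressure at the stagnation point: ΔP = ½ρv².
v = √(2ΔP/ρ) = √(2·40000/1000) = 8.94 m/s.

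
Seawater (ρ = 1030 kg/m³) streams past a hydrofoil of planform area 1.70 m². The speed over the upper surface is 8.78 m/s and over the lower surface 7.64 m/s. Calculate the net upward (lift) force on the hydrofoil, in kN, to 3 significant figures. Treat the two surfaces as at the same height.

From P + ½ρv² = const at equal height, P_low − P_up = ½ρ(v_up² − v_low²).
ΔP = ½·1030·(8.78² − 7.64²) = 9640 Pa.
Lift = ΔP · A = 9640 × 1.70 = 16400 N.

F ≈ 16.4 kN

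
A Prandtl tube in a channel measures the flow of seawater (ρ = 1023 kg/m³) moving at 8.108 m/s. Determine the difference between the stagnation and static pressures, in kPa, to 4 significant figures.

ΔP ≈ 33.63 kPa

The dynamic pressure equals the rise in static pressure at the stagnation point: ΔP = ½ρv².
ΔP = ½·1023·8.108² = 33630 Pa.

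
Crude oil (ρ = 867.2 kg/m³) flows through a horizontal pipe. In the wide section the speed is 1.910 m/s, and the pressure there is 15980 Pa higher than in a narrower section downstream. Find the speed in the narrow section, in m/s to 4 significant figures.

6.364 m/s

With h₁ = h₂, rearranging Bernoulli gives v₂ = √(v₁² + 2ΔP/ρ).
v₂ = √(1.910² + 2·15980/867.2) = √(3.648 + 36.85) = 6.364 m/s.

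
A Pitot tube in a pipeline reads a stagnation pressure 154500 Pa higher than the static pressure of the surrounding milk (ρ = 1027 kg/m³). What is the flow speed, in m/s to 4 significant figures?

v = 17.35 m/s

Bernoulli between the free stream and the stagnation point: ½ρv² = P_stag − P_static.
v = √(2ΔP/ρ) = √(2·154500/1027) = 17.35 m/s.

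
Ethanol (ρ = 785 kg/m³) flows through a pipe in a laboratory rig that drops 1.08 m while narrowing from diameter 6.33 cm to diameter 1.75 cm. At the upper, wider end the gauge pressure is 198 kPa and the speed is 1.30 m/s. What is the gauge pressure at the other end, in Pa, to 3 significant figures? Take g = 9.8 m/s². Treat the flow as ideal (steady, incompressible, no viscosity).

The volume flow rate is constant, so v₂ = (A₁/A₂)v₁ = (31.5/2.41)·1.30 = 17.0 m/s.
Bernoulli: P₁ + ½ρv₁² + ρg h₁ = P₂ + ½ρv₂² + ρg h₂, so P₂ = P₁ + ½ρ(v₁² − v₂²) − ρg(h₂ − h₁).
P₂ = 198000 + ½·785·(1.30² − 17.0²) − 785·9.8·(−1.08) = 198000 + (-113000) − (-8310) = 93400 Pa.

93400 Pa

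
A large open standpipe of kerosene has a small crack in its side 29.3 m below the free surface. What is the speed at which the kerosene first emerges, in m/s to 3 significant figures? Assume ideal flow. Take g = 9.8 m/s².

v ≈ 24.0 m/s

Torricelli's result v = √(2gh) gives v = √(2·9.8·29.3) = 24.0 m/s.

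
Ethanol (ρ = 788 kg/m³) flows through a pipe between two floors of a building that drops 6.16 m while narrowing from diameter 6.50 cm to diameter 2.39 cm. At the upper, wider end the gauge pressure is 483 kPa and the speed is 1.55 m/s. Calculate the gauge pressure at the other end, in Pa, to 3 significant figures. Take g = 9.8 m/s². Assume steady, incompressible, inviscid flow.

The volume flow rate is constant, so v₂ = (A₁/A₂)v₁ = (33.2/4.49)·1.55 = 11.5 m/s.
Applying Bernoulli between the two ends and solving for P₂: P₂ = P₁ + ½ρ(v₁² − v₂²) − ρgΔh.
P₂ = 483000 + ½·788·(1.55² − 11.5²) − 788·9.8·(−6.16) = 483000 + (-50800) − (-47600) = 480000 Pa.

480000 Pa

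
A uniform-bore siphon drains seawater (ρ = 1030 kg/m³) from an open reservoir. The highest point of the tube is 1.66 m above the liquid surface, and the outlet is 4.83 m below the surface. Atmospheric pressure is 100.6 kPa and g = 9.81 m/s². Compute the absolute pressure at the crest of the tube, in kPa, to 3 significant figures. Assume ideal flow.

35.0 kPa

From the surface to the outlet (both open to atmosphere, surface at rest): v = √(2g·h_out) = √(2·9.81·4.83) = 9.73 m/s.
The bore is uniform, so the speed at the crest is the same v. Bernoulli surface→crest: P_atm = P_top + ½ρv² + ρg·h_top.
P_top = 100600 − ½·1030·9.73² − 1030·9.81·1.66 = 35000 Pa.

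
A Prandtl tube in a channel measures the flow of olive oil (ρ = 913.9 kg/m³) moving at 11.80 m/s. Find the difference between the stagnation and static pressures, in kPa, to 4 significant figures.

ΔP = 63.63 kPa

The dynamic pressure equals the rise in static pressure at the stagnation point: ΔP = ½ρv².
ΔP = ½·913.9·11.80² = 63630 Pa.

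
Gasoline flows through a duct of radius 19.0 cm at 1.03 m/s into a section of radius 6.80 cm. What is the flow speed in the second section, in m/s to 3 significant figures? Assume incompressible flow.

8.04 m/s

By continuity, v₂ = v₁·A₁/A₂ = 1.03·(1130/145) = 8.04 m/s.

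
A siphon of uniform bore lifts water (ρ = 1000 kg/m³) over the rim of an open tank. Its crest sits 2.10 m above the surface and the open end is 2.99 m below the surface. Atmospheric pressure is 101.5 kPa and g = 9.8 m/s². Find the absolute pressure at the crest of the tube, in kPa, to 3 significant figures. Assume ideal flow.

P_top = 51.6 kPa

Bernoulli surface→outlet gives ½v² = g·h_out, so v = √(2·9.8·2.99) = 7.66 m/s.
With constant cross-section the crest speed equals v; applying Bernoulli from the surface up to the crest, P_top = P_atm − ½ρv² − ρg·h_top.
P_top = 101500 − ½·1000·7.66² − 1000·9.8·2.10 = 51600 Pa.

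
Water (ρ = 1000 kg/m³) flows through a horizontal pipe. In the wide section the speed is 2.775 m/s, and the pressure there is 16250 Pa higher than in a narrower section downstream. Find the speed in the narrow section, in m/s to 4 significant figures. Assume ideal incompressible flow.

With h₁ = h₂, rearranging Bernoulli gives v₂ = √(v₁² + 2ΔP/ρ).
v₂ = √(2.775² + 2·16250/1000) = √(7.701 + 32.50) = 6.340 m/s.

v₂ = 6.340 m/s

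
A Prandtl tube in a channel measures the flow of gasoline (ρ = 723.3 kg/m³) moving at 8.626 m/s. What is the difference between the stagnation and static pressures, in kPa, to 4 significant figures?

The dynamic pressure equals the rise in static pressure at the stagnation point: ΔP = ½ρv².
ΔP = ½·723.3·8.626² = 26910 Pa.

ΔP ≈ 26.91 kPa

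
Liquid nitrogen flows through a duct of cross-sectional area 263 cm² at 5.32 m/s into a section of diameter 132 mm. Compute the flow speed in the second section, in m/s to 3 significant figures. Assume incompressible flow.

Continuity gives A₁v₁ = A₂v₂, so v₂ = (263 cm²)/(137 cm²) × 5.32 m/s = 10.2 m/s.

10.2 m/s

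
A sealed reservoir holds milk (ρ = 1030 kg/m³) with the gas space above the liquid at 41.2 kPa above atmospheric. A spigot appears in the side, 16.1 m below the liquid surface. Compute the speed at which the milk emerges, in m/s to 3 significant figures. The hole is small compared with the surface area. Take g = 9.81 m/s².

v = 19.9 m/s

Take point 1 at the surface (v₁ ≈ 0) and point 2 at the hole (at atmospheric pressure). Bernoulli: P₁ + ρg h = P_atm + ½ρv₂².
With P₁ − P_atm = 41200 Pa, v₂ = √(2gh + 2ΔP/ρ) = √(2·9.81·16.1 + 2·41200/1030) = 19.9 m/s.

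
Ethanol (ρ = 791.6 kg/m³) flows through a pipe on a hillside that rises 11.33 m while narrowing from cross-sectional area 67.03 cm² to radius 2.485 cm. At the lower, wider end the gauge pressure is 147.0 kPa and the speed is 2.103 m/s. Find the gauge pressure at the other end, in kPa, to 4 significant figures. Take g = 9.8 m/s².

By continuity, v₂ = v₁·A₁/A₂ = 2.103·(67.03/19.40) = 7.266 m/s.
Bernoulli: P₁ + ½ρv₁² + ρg h₁ = P₂ + ½ρv₂² + ρg h₂, so P₂ = P₁ + ½ρ(v₁² − v₂²) − ρg(h₂ − h₁).
P₂ = 147000 + ½·791.6·(2.103² − 7.266²) − 791.6·9.8·(+11.33) = 147000 + (-19150) − (87890) = 39960 Pa.

P₂ ≈ 39.96 kPa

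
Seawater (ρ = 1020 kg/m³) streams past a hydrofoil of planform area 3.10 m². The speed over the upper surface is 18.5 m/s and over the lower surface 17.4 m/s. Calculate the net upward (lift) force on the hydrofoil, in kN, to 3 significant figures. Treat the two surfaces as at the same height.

The faster flow above has the lower pressure; Bernoulli (same height) gives ΔP = ½ρ(v_up² − v_low²).
ΔP = ½·1020·(18.5² − 17.4²) = 20100 Pa.
Lift = ΔP · A = 20100 × 3.10 = 62400 N.

62.4 kN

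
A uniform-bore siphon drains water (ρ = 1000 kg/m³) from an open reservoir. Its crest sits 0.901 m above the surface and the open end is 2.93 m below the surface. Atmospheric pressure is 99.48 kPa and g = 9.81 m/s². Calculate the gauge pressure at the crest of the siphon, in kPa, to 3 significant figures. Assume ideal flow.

P_gauge ≈ -37.6 kPa

From the surface to the outlet (both open to atmosphere, surface at rest): v = √(2g·h_out) = √(2·9.81·2.93) = 7.58 m/s.
Continuity keeps v the same throughout the tube; from surface to crest, P_atm + 0 = P_top + ½ρv² + ρg·h_top.
P_top = 99480 − ½·1000·7.58² − 1000·9.81·0.901 = 61900 Pa. So P_gauge = P_top − P_atm = -37600 Pa.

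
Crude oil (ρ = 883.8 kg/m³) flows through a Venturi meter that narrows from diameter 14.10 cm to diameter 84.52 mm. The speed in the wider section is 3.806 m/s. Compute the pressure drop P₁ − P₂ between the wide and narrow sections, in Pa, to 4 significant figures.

Continuity gives A₁v₁ = A₂v₂, so v₂ = (156.1 cm²)/(56.11 cm²) × 3.806 m/s = 10.59 m/s.
Bernoulli (h₁ = h₂): P₁ − P₂ = ½ρ(v₂² − v₁²).
P₁ − P₂ = ½·883.8·(10.59² − 3.806²) = ½·883.8·97.71 = 43180 Pa.

43180 Pa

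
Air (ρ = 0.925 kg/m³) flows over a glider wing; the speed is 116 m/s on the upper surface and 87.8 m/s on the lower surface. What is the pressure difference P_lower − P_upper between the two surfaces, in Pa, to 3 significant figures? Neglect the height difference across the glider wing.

With negligible Δh, P + ½ρv² is constant, so P_low − P_up = ½ρ(v_up² − v_low²).
ΔP = ½·0.925·(116² − 87.8²) = 2660 Pa.

2660 Pa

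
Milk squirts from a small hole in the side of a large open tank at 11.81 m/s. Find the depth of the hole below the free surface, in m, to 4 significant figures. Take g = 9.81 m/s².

For a small hole in a large open tank, ½v² = gh, giving h = v²/(2g).
h = 11.81²/(2·9.81) = 139.5/19.62 = 7.109 m.

h = 7.109 m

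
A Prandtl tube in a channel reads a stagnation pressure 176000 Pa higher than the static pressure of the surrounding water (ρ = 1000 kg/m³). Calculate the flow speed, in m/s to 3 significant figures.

Bernoulli between the free stream and the stagnation point: ½ρv² = P_stag − P_static.
v = √(2ΔP/ρ) = √(2·176000/1000) = 18.8 m/s.

18.8 m/s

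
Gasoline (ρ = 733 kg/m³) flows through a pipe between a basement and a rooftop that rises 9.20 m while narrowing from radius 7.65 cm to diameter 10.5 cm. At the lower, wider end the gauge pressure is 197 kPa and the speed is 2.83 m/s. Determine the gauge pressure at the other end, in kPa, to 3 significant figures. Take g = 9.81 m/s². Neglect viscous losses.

By continuity, v₂ = v₁·A₁/A₂ = 2.83·(184/86.6) = 6.01 m/s.
Bernoulli: P₁ + ½ρv₁² + ρg h₁ = P₂ + ½ρv₂² + ρg h₂, so P₂ = P₁ + ½ρ(v₁² − v₂²) − ρg(h₂ − h₁).
P₂ = 197000 + ½·733·(2.83² − 6.01²) − 733·9.81·(+9.20) = 197000 + (-10300) − (66200) = 121000 Pa.

121 kPa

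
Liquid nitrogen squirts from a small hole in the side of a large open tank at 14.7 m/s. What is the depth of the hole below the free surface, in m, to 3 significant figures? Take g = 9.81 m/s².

h ≈ 11.0 m

Torricelli: v = √(2gh), so h = v²/(2g).
h = 14.7²/(2·9.81) = 216/19.62 = 11.0 m.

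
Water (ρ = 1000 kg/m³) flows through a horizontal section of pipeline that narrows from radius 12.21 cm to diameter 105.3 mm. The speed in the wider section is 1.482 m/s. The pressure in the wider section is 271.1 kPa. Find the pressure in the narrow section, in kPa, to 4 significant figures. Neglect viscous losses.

P₂ ≈ 240.4 kPa

The volume flow rate is constant, so v₂ = (A₁/A₂)v₁ = (468.4/87.09)·1.482 = 7.970 m/s.
Bernoulli (h₁ = h₂): P₁ − P₂ = ½ρ(v₂² − v₁²).
P₂ = P₁ − ½ρ(v₂² − v₁²) = 271100 − ½·1000·(7.970² − 1.482²) = 271100 − 30670 = 240400 Pa.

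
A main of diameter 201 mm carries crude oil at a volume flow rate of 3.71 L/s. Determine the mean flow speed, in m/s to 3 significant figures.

v ≈ 0.117 m/s

Q = 3.71 L/s = 0.00371 m³/s.
v = Q/A = 0.00371 / 0.0317 = 0.117 m/s.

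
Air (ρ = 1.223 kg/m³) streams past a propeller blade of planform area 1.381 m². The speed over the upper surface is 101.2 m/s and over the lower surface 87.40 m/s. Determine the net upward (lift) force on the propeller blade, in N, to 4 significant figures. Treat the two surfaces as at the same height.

2198 N

With equal heights on the two surfaces, Bernoulli gives P_lower − P_upper = ½ρ(v_upper² − v_lower²).
ΔP = ½·1.223·(101.2² − 87.40²) = 1592 Pa.
Lift = ΔP · A = 1592 × 1.381 = 2198 N.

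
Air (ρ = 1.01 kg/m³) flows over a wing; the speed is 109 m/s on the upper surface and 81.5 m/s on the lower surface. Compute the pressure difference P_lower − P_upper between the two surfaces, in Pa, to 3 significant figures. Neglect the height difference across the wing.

Bernoulli (same height): P_lower − P_upper = ½ρ(v_upper² − v_lower²).
ΔP = ½·1.01·(109² − 81.5²) = 2650 Pa.

2650 Pa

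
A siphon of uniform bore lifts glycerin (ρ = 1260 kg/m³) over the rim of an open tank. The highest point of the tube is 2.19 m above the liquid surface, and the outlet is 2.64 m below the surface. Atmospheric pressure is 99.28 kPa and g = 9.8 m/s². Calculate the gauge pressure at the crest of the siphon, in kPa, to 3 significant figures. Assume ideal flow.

P_gauge ≈ -59.6 kPa

Bernoulli surface→outlet gives ½v² = g·h_out, so v = √(2·9.8·2.64) = 7.19 m/s.
Continuity keeps v the same throughout the tube; from surface to crest, P_atm + 0 = P_top + ½ρv² + ρg·h_top.
P_top = 99280 − ½·1260·7.19² − 1260·9.8·2.19 = 39600 Pa. So P_gauge = P_top − P_atm = -59600 Pa.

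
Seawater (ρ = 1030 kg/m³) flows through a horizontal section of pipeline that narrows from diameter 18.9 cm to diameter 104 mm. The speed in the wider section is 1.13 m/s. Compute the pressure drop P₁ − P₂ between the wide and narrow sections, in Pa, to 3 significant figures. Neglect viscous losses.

6520 Pa

Mass conservation (A₁v₁ = A₂v₂) gives v₂ = 1.13 × 281/84.9 = 3.73 m/s.
Bernoulli (h₁ = h₂): P₁ − P₂ = ½ρ(v₂² − v₁²).
P₁ − P₂ = ½·1030·(3.73² − 1.13²) = ½·1030·12.7 = 6520 Pa.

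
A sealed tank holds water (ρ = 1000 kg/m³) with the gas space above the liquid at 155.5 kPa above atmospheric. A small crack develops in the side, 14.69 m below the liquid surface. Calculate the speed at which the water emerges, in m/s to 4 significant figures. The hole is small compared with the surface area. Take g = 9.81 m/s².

Take point 1 at the surface (v₁ ≈ 0) and point 2 at the hole (at atmospheric pressure). Bernoulli: P₁ + ρg h = P_atm + ½ρv₂².
With P₁ − P_atm = 155500 Pa, v₂ = √(2gh + 2ΔP/ρ) = √(2·9.81·14.69 + 2·155500/1000) = 24.48 m/s.

24.48 m/s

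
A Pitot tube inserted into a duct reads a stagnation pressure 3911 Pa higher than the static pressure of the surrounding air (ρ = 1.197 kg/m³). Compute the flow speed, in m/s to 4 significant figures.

80.84 m/s

At the stagnation point the flow is brought to rest, so Bernoulli gives P_stag − P_static = ½ρv².
v = √(2ΔP/ρ) = √(2·3911/1.197) = 80.84 m/s.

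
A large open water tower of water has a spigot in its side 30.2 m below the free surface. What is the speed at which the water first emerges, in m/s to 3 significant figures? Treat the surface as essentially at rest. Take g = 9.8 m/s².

v ≈ 24.3 m/s

The surface is effectively still and both ends are open, so ½v² = gh and v = √(2·9.8·30.2) = 24.3 m/s.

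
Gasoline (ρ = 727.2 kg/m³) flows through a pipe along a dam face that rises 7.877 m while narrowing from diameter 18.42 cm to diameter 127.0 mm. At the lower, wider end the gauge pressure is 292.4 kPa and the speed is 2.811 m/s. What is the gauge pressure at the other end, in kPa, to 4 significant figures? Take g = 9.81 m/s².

P₂ ≈ 226.4 kPa

By continuity, v₂ = v₁·A₁/A₂ = 2.811·(266.5/126.7) = 5.913 m/s.
Applying Bernoulli between the two ends and solving for P₂: P₂ = P₁ + ½ρ(v₁² − v₂²) − ρgΔh.
P₂ = 292400 + ½·727.2·(2.811² − 5.913²) − 727.2·9.81·(+7.877) = 292400 + (-9841) − (56190) = 226400 Pa.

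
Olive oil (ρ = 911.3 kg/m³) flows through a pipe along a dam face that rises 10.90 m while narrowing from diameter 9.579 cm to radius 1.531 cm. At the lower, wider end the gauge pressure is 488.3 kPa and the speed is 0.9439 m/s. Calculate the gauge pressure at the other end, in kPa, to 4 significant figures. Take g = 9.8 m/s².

P₂ ≈ 352.5 kPa

Mass conservation (A₁v₁ = A₂v₂) gives v₂ = 0.9439 × 72.07/7.364 = 9.238 m/s.
Energy conservation along the streamline gives P₂ = P₁ − ½ρ(v₂² − v₁²) − ρg(h₂ − h₁).
P₂ = 488300 + ½·911.3·(0.9439² − 9.238²) − 911.3·9.8·(+10.90) = 488300 + (-38480) − (97350) = 352500 Pa.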